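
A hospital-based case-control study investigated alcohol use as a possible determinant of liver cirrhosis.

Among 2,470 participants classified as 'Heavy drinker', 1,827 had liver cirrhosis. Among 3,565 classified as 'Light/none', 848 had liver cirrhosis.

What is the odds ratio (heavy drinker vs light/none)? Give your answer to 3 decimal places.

From the description: a = 1827, b = 643, c = 848, d = 2717.
OR = (a·d)/(b·c) = (1827 × 2717) / (643 × 848) = 4963959 / 545264 = 9.10377
The odds of liver cirrhosis are about 9.10 times as high in the heavy drinker group.

9.104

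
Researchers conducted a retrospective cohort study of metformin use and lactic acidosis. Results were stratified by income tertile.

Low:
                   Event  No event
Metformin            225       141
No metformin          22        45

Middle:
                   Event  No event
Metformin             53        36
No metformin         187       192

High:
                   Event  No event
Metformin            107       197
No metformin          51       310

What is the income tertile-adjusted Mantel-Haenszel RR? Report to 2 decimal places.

RR_MH = Σ(aᵢ·n₀ᵢ/nᵢ) / Σ(cᵢ·n₁ᵢ/nᵢ), with n₁ᵢ = aᵢ+bᵢ (exposed), n₀ᵢ = cᵢ+dᵢ (unexposed), nᵢ = n₁ᵢ+n₀ᵢ.
Stratum 1 (Low): n₁ = 366, n₀ = 67, n = 433; a·n₀/n = 225·67/433 = 34.8152; c·n₁/n = 22·366/433 = 18.5958
Stratum 2 (Middle): n₁ = 89, n₀ = 379, n = 468; a·n₀/n = 53·379/468 = 42.9209; c·n₁/n = 187·89/468 = 35.5620
Stratum 3 (High): n₁ = 304, n₀ = 361, n = 665; a·n₀/n = 107·361/665 = 58.0857; c·n₁/n = 51·304/665 = 23.3143
RR_MH = (34.8152 + 42.9209 + 58.0857) / (18.5958 + 35.5620 + 23.3143) = 135.8219 / 77.4721 = 1.75317

1.75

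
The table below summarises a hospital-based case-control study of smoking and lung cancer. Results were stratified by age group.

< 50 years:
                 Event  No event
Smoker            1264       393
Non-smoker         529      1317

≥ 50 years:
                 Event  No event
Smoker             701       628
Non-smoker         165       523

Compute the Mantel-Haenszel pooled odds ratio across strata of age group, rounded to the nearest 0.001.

OR_MH = Σ(aᵢdᵢ/nᵢ) / Σ(bᵢcᵢ/nᵢ), where nᵢ is the stratum total.
Stratum 1 (< 50 years): n = 3503; a·d/n = 1264·1317/3503 = 475.2178; b·c/n = 393·529/3503 = 59.3483
Stratum 2 (≥ 50 years): n = 2017; a·d/n = 701·523/2017 = 181.7665; b·c/n = 628·165/2017 = 51.3733
OR_MH = (475.2178 + 181.7665) / (59.3483 + 51.3733) = 656.9843 / 110.7216 = 5.93366

5.934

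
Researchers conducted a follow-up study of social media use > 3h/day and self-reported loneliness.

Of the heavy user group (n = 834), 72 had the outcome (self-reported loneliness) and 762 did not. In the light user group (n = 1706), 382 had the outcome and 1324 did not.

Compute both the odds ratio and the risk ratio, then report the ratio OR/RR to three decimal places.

From the description: a = 72, b = 762, c = 382, d = 1324.
OR = (72·1324)/(762·382) = 95328/291084 = 0.32749
Risk in exposed = 72/834 = 0.08633; risk in unexposed = 382/1706 = 0.22392; RR = 0.38555
OR/RR = 0.32749 / 0.38555 = 0.84942
The outcome is not rare, so the OR lies further from 1 than the RR.

0.849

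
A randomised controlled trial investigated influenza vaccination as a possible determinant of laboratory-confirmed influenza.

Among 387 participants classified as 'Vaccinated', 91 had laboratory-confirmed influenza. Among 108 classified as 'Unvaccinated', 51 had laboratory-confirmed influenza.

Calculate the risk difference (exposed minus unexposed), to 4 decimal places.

-0.2371

From the description: a = 91, b = 296, c = 51, d = 57.
Risk in exposed = 91/387 = 0.235142; risk in unexposed = 51/108 = 0.472222.
Risk difference = 0.235142 − 0.472222 = -0.237080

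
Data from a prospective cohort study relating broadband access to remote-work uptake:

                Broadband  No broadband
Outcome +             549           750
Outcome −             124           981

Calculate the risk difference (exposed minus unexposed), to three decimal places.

0.382

Reading the table with exposure as columns: a = 549 (Broadband, case), b = 124 (Broadband, non-case), c = 750 (No broadband, case), d = 981.
Risk in exposed = 549/673 = 0.815750; risk in unexposed = 750/1731 = 0.433276.
Risk difference = 0.815750 − 0.433276 = 0.382475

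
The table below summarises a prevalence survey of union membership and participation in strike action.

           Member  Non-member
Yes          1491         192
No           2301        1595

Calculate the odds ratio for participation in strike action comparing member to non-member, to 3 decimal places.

Reading the table with exposure as columns: a = 1491 (Member, case), b = 2301 (Member, non-case), c = 192 (Non-member, case), d = 1595.
OR = (a·d)/(b·c) = (1491 × 1595) / (2301 × 192) = 2378145 / 441792 = 5.38295
The odds of participation in strike action are about 5.38 times as high in the member group.

5.383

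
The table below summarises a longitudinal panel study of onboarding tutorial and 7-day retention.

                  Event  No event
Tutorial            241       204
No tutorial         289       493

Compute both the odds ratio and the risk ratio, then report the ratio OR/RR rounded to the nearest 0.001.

Cells: a = 241, b = 204, c = 289, d = 493.
OR = (241·493)/(204·289) = 118813/58956 = 2.01528
Risk in exposed = 241/445 = 0.54157; risk in unexposed = 289/782 = 0.36957; RR = 1.46543
OR/RR = 2.01528 / 1.46543 = 1.37521
The outcome is not rare, so the OR lies further from 1 than the RR.

1.375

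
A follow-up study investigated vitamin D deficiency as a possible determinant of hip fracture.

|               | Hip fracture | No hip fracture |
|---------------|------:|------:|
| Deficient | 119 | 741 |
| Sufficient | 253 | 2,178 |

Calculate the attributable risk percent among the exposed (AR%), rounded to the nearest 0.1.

24.8

Cells: a = 119, b = 741, c = 253, d = 2178.
Risk in exposed = 119/860 = 0.13837; risk in unexposed = 253/2431 = 0.10407.
RR = 0.13837/0.10407 = 1.32958
AR% = (RR − 1)/RR × 100 = (1.32958 − 1)/1.32958 × 100 = 24.7880%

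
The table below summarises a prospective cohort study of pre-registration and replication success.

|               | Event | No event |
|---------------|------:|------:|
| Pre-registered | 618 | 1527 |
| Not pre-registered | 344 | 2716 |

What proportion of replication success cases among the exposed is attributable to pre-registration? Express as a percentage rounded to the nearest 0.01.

60.98

Cells: a = 618, b = 1527, c = 344, d = 2716.
Risk in exposed = 618/2145 = 0.28811; risk in unexposed = 344/3060 = 0.11242.
RR = 0.28811/0.11242 = 2.56286
AR% = (RR − 1)/RR × 100 = (2.56286 − 1)/2.56286 × 100 = 60.9810%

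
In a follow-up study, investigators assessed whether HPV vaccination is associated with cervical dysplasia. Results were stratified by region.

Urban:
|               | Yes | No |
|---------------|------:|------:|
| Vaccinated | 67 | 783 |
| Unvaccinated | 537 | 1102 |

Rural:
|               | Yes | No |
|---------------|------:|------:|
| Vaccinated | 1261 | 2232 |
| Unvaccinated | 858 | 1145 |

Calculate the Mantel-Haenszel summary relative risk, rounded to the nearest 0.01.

RR_MH = Σ(aᵢ·n₀ᵢ/nᵢ) / Σ(cᵢ·n₁ᵢ/nᵢ), with n₁ᵢ = aᵢ+bᵢ (exposed), n₀ᵢ = cᵢ+dᵢ (unexposed), nᵢ = n₁ᵢ+n₀ᵢ.
Stratum 1 (Urban): n₁ = 850, n₀ = 1639, n = 2489; a·n₀/n = 67·1639/2489 = 44.1193; c·n₁/n = 537·850/2489 = 183.3869
Stratum 2 (Rural): n₁ = 3493, n₀ = 2003, n = 5496; a·n₀/n = 1261·2003/5496 = 459.5675; c·n₁/n = 858·3493/5496 = 545.3046
RR_MH = (44.1193 + 459.5675) / (183.3869 + 545.3046) = 503.6868 / 728.6915 = 0.69122

0.69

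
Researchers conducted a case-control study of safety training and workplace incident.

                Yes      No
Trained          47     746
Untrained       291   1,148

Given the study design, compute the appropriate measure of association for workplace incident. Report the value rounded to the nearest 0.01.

Cells: a = 47, b = 746, c = 291, d = 1148.
This is a case-control study: participants were sampled on outcome status, so risks in the source population cannot be estimated directly — relative risk is not valid here. The odds ratio is the appropriate measure.
OR = (a·d)/(b·c) = (47 × 1148) / (746 × 291) = 53956 / 217086 = 0.24855

0.25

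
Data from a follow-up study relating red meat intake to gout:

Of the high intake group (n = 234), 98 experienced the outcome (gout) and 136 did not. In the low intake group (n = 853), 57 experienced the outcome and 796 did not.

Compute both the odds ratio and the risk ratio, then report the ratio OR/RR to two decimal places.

1.61

From the description: a = 98, b = 136, c = 57, d = 796.
OR = (98·796)/(136·57) = 78008/7752 = 10.06295
Risk in exposed = 98/234 = 0.41880; risk in unexposed = 57/853 = 0.06682; RR = 6.26736
OR/RR = 10.06295 / 6.26736 = 1.60561
The outcome is not rare, so the OR lies further from 1 than the RR.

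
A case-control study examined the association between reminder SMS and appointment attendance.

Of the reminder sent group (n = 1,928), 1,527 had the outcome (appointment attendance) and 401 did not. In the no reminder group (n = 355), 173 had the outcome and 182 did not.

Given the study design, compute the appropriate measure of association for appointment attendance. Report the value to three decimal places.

From the description: a = 1527, b = 401, c = 173, d = 182.
This is a case-control study: participants were sampled on outcome status, so risks in the source population cannot be estimated directly — relative risk is not valid here. The odds ratio is the appropriate measure.
OR = (a·d)/(b·c) = (1527 × 182) / (401 × 173) = 277914 / 69373 = 4.00608

4.006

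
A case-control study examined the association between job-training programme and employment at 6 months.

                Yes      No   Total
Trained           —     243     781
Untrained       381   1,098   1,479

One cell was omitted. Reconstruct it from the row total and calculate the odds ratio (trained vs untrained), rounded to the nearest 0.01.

The missing cell is in the exposed row: 781 − 243 = 538.
So a = 538, b = 243, c = 381, d = 1098.
OR = (a·d)/(b·c) = (538 × 1098) / (243 × 381) = 590724 / 92583 = 6.38048

6.38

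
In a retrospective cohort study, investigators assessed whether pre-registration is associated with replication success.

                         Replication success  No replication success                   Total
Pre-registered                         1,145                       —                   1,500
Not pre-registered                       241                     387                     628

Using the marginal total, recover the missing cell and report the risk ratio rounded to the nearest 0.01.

The missing cell is in the exposed row: 1500 − 1145 = 355.
So a = 1145, b = 355, c = 241, d = 387.
RR = [a/(a+b)] / [c/(c+d)] = (1145/1500) / (241/628) = 0.76333/0.38376 = 1.98910

1.99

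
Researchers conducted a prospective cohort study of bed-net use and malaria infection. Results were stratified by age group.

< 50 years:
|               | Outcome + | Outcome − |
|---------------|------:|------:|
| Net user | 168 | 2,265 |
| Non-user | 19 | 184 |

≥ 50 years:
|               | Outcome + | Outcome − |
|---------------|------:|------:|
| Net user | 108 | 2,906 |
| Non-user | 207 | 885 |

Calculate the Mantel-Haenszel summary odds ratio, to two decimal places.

OR_MH = Σ(aᵢdᵢ/nᵢ) / Σ(bᵢcᵢ/nᵢ), where nᵢ is the stratum total.
Stratum 1 (< 50 years): n = 2636; a·d/n = 168·184/2636 = 11.7269; b·c/n = 2265·19/2636 = 16.3259
Stratum 2 (≥ 50 years): n = 4106; a·d/n = 108·885/4106 = 23.2781; b·c/n = 2906·207/4106 = 146.5032
OR_MH = (11.7269 + 23.2781) / (16.3259 + 146.5032) = 35.0050 / 162.8290 = 0.21498

0.21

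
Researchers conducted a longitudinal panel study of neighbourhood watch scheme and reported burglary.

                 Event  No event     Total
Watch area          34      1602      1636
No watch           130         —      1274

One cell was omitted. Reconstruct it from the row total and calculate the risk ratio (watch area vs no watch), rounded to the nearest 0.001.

The missing cell is in the unexposed row: 1274 − 130 = 1144.
So a = 34, b = 1602, c = 130, d = 1144.
RR = [a/(a+b)] / [c/(c+d)] = (34/1636) / (130/1274) = 0.02078/0.10204 = 0.20367

0.204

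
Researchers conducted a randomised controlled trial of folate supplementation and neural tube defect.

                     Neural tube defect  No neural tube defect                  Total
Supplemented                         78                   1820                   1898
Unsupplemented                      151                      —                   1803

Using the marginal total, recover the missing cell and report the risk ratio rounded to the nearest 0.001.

The missing cell is in the unexposed row: 1803 − 151 = 1652.
So a = 78, b = 1820, c = 151, d = 1652.
RR = [a/(a+b)] / [c/(c+d)] = (78/1898) / (151/1803) = 0.04110/0.08375 = 0.49070

0.491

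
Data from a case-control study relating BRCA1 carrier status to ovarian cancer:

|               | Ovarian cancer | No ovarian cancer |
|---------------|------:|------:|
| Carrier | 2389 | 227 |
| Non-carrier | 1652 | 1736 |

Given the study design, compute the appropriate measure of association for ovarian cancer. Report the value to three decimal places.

11.059

Cells: a = 2389, b = 227, c = 1652, d = 1736.
This is a case-control study: participants were sampled on outcome status, so risks in the source population cannot be estimated directly — relative risk is not valid here. The odds ratio is the appropriate measure.
OR = (a·d)/(b·c) = (2389 × 1736) / (227 × 1652) = 4147304 / 375004 = 11.05936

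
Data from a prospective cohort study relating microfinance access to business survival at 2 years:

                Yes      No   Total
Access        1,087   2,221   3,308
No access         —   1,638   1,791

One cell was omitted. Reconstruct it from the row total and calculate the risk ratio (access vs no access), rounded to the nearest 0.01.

3.85

The missing cell is in the unexposed row: 1791 − 1638 = 153.
So a = 1087, b = 2221, c = 153, d = 1638.
RR = [a/(a+b)] / [c/(c+d)] = (1087/3308) / (153/1791) = 0.32860/0.08543 = 3.84652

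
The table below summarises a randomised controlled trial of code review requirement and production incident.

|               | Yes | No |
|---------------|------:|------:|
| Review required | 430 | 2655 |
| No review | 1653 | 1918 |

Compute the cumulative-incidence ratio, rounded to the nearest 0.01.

0.30

Cells: a = 430, b = 2655, c = 1653, d = 1918.
Risk in exposed = 430/3085 = 0.13938; risk in unexposed = 1653/3571 = 0.46290.
RR = 0.13938 / 0.46290 = 0.30111
The risk is 70% lower among the exposed than among the unexposed.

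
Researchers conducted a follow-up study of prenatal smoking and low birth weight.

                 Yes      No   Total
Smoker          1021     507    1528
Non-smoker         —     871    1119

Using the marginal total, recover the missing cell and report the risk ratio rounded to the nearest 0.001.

3.015

The missing cell is in the unexposed row: 1119 − 871 = 248.
So a = 1021, b = 507, c = 248, d = 871.
RR = [a/(a+b)] / [c/(c+d)] = (1021/1528) / (248/1119) = 0.66819/0.22163 = 3.01495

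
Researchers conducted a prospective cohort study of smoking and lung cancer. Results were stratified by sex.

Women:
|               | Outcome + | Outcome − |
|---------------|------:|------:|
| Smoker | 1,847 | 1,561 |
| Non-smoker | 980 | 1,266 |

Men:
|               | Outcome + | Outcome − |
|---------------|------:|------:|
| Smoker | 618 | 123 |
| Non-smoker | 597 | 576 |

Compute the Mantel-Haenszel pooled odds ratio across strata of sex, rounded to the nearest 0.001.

OR_MH = Σ(aᵢdᵢ/nᵢ) / Σ(bᵢcᵢ/nᵢ), where nᵢ is the stratum total.
Stratum 1 (Women): n = 5654; a·d/n = 1847·1266/5654 = 413.5660; b·c/n = 1561·980/5654 = 270.5660
Stratum 2 (Men): n = 1914; a·d/n = 618·576/1914 = 185.9812; b·c/n = 123·597/1914 = 38.3652
OR_MH = (413.5660 + 185.9812) / (270.5660 + 38.3652) = 599.5472 / 308.9312 = 1.94071

1.941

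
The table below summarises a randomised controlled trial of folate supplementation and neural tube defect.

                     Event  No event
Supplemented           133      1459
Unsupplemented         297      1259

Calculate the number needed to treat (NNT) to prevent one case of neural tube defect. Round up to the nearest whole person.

10

Risk in treated group = 133/1592 = 0.08354; risk in control = 297/1556 = 0.19087.
Absolute risk reduction = 0.19087 − 0.08354 = 0.10733
NNT = 1 / ARR = 1 / 0.10733 = 9.317 → round up → 10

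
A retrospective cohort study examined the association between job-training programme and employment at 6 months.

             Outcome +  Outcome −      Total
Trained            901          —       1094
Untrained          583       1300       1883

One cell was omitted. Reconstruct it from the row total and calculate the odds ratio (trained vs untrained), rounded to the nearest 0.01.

10.41

The missing cell is in the exposed row: 1094 − 901 = 193.
So a = 901, b = 193, c = 583, d = 1300.
OR = (a·d)/(b·c) = (901 × 1300) / (193 × 583) = 1171300 / 112519 = 10.40980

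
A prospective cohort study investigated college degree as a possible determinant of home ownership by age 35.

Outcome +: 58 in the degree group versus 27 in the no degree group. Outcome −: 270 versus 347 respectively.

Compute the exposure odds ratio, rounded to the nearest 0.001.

From the description: a = 58, b = 270, c = 27, d = 347.
OR = (a·d)/(b·c) = (58 × 347) / (270 × 27) = 20126 / 7290 = 2.76077
The odds of home ownership by age 35 are about 2.76 times as high in the degree group.

2.761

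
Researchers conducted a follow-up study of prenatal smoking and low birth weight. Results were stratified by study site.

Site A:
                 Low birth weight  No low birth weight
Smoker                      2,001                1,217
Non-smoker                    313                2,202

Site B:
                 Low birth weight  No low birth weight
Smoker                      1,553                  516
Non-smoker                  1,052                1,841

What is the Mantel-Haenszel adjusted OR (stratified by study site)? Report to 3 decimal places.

OR_MH = Σ(aᵢdᵢ/nᵢ) / Σ(bᵢcᵢ/nᵢ), where nᵢ is the stratum total.
Stratum 1 (Site A): n = 5733; a·d/n = 2001·2202/5733 = 768.5683; b·c/n = 1217·313/5733 = 66.4436
Stratum 2 (Site B): n = 4962; a·d/n = 1553·1841/4962 = 576.1937; b·c/n = 516·1052/4962 = 109.3978
OR_MH = (768.5683 + 576.1937) / (66.4436 + 109.3978) = 1344.7620 / 175.8414 = 7.64758

7.648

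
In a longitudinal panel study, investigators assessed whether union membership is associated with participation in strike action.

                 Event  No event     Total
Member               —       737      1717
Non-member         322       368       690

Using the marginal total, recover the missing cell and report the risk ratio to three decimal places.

The missing cell is in the exposed row: 1717 − 737 = 980.
So a = 980, b = 737, c = 322, d = 368.
RR = [a/(a+b)] / [c/(c+d)] = (980/1717) / (322/690) = 0.57076/0.46667 = 1.22306

1.223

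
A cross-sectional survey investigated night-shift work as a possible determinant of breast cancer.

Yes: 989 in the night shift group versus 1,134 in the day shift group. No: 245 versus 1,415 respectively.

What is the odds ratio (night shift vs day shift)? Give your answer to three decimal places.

From the description: a = 989, b = 245, c = 1134, d = 1415.
OR = (a·d)/(b·c) = (989 × 1415) / (245 × 1134) = 1399435 / 277830 = 5.03702
The odds of breast cancer are about 5.04 times as high in the night shift group.

5.037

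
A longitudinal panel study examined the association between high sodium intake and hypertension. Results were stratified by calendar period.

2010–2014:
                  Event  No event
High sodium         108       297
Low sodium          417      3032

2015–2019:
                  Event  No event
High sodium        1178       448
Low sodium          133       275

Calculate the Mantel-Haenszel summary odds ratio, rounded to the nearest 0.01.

3.98

OR_MH = Σ(aᵢdᵢ/nᵢ) / Σ(bᵢcᵢ/nᵢ), where nᵢ is the stratum total.
Stratum 1 (2010–2014): n = 3854; a·d/n = 108·3032/3854 = 84.9652; b·c/n = 297·417/3854 = 32.1352
Stratum 2 (2015–2019): n = 2034; a·d/n = 1178·275/2034 = 159.2675; b·c/n = 448·133/2034 = 29.2940
OR_MH = (84.9652 + 159.2675) / (32.1352 + 29.2940) = 244.2327 / 61.4292 = 3.97584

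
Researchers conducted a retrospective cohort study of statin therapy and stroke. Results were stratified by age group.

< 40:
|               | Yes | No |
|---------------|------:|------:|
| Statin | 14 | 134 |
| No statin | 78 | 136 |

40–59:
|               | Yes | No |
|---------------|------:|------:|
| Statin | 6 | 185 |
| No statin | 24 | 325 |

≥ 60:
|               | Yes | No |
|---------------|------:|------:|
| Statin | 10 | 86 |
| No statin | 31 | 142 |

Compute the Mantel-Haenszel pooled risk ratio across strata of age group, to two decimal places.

RR_MH = Σ(aᵢ·n₀ᵢ/nᵢ) / Σ(cᵢ·n₁ᵢ/nᵢ), with n₁ᵢ = aᵢ+bᵢ (exposed), n₀ᵢ = cᵢ+dᵢ (unexposed), nᵢ = n₁ᵢ+n₀ᵢ.
Stratum 1 (< 40): n₁ = 148, n₀ = 214, n = 362; a·n₀/n = 14·214/362 = 8.2762; c·n₁/n = 78·148/362 = 31.8895
Stratum 2 (40–59): n₁ = 191, n₀ = 349, n = 540; a·n₀/n = 6·349/540 = 3.8778; c·n₁/n = 24·191/540 = 8.4889
Stratum 3 (≥ 60): n₁ = 96, n₀ = 173, n = 269; a·n₀/n = 10·173/269 = 6.4312; c·n₁/n = 31·96/269 = 11.0632
RR_MH = (8.2762 + 3.8778 + 6.4312) / (31.8895 + 8.4889 + 11.0632) = 18.5852 / 51.4416 = 0.36129

0.36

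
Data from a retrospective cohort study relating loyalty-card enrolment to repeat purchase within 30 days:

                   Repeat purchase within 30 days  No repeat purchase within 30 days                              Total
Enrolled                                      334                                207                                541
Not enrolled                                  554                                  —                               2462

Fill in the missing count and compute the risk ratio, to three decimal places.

2.744

The missing cell is in the unexposed row: 2462 − 554 = 1908.
So a = 334, b = 207, c = 554, d = 1908.
RR = [a/(a+b)] / [c/(c+d)] = (334/541) / (554/2462) = 0.61738/0.22502 = 2.74364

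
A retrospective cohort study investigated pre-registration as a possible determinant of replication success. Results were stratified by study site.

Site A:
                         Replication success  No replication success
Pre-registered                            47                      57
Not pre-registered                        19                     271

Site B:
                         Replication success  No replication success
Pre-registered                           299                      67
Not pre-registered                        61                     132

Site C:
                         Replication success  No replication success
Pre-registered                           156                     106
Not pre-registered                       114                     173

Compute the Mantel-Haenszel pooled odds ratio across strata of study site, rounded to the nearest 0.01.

OR_MH = Σ(aᵢdᵢ/nᵢ) / Σ(bᵢcᵢ/nᵢ), where nᵢ is the stratum total.
Stratum 1 (Site A): n = 394; a·d/n = 47·271/394 = 32.3274; b·c/n = 57·19/394 = 2.7487
Stratum 2 (Site B): n = 559; a·d/n = 299·132/559 = 70.6047; b·c/n = 67·61/559 = 7.3113
Stratum 3 (Site C): n = 549; a·d/n = 156·173/549 = 49.1585; b·c/n = 106·114/549 = 22.0109
OR_MH = (32.3274 + 70.6047 + 49.1585) / (2.7487 + 7.3113 + 22.0109) = 152.0905 / 32.0709 = 4.74232

4.74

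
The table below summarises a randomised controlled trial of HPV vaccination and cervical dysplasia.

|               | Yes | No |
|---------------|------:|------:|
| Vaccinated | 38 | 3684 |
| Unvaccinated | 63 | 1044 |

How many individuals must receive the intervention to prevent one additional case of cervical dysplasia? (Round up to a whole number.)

22

Risk in treated group = 38/3722 = 0.01021; risk in control = 63/1107 = 0.05691.
Absolute risk reduction = 0.05691 − 0.01021 = 0.04670
NNT = 1 / ARR = 1 / 0.04670 = 21.413 → round up → 22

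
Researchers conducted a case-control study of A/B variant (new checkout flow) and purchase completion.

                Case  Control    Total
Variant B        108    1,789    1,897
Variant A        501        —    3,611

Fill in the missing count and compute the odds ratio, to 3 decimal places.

0.375

The missing cell is in the unexposed row: 3611 − 501 = 3110.
So a = 108, b = 1789, c = 501, d = 3110.
OR = (a·d)/(b·c) = (108 × 3110) / (1789 × 501) = 335880 / 896289 = 0.37475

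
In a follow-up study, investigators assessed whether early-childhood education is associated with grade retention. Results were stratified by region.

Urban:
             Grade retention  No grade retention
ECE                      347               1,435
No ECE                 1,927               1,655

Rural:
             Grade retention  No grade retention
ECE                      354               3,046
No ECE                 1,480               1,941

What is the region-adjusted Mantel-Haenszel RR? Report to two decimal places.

0.30

RR_MH = Σ(aᵢ·n₀ᵢ/nᵢ) / Σ(cᵢ·n₁ᵢ/nᵢ), with n₁ᵢ = aᵢ+bᵢ (exposed), n₀ᵢ = cᵢ+dᵢ (unexposed), nᵢ = n₁ᵢ+n₀ᵢ.
Stratum 1 (Urban): n₁ = 1782, n₀ = 3582, n = 5364; a·n₀/n = 347·3582/5364 = 231.7215; c·n₁/n = 1927·1782/5364 = 640.1779
Stratum 2 (Rural): n₁ = 3400, n₀ = 3421, n = 6821; a·n₀/n = 354·3421/6821 = 177.5449; c·n₁/n = 1480·3400/6821 = 737.7217
RR_MH = (231.7215 + 177.5449) / (640.1779 + 737.7217) = 409.2664 / 1377.8996 = 0.29702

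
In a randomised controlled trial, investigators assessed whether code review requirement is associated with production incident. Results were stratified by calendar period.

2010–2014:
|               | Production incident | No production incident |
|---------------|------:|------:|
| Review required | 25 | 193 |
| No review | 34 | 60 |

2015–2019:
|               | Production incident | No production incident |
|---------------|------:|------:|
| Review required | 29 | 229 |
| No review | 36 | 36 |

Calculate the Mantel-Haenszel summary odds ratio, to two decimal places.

0.17

OR_MH = Σ(aᵢdᵢ/nᵢ) / Σ(bᵢcᵢ/nᵢ), where nᵢ is the stratum total.
Stratum 1 (2010–2014): n = 312; a·d/n = 25·60/312 = 4.8077; b·c/n = 193·34/312 = 21.0321
Stratum 2 (2015–2019): n = 330; a·d/n = 29·36/330 = 3.1636; b·c/n = 229·36/330 = 24.9818
OR_MH = (4.8077 + 3.1636) / (21.0321 + 24.9818) = 7.9713 / 46.0139 = 0.17324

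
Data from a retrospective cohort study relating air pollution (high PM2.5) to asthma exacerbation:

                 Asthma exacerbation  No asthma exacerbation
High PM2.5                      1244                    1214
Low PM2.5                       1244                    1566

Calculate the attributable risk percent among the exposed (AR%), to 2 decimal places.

Cells: a = 1244, b = 1214, c = 1244, d = 1566.
Risk in exposed = 1244/2458 = 0.50610; risk in unexposed = 1244/2810 = 0.44270.
RR = 0.50610/0.44270 = 1.14321
AR% = (RR − 1)/RR × 100 = (1.14321 − 1)/1.14321 × 100 = 12.5267%

12.53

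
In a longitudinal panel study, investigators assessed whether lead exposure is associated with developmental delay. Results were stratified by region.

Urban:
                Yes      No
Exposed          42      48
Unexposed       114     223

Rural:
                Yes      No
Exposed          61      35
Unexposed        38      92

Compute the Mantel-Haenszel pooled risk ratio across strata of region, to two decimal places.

1.70

RR_MH = Σ(aᵢ·n₀ᵢ/nᵢ) / Σ(cᵢ·n₁ᵢ/nᵢ), with n₁ᵢ = aᵢ+bᵢ (exposed), n₀ᵢ = cᵢ+dᵢ (unexposed), nᵢ = n₁ᵢ+n₀ᵢ.
Stratum 1 (Urban): n₁ = 90, n₀ = 337, n = 427; a·n₀/n = 42·337/427 = 33.1475; c·n₁/n = 114·90/427 = 24.0281
Stratum 2 (Rural): n₁ = 96, n₀ = 130, n = 226; a·n₀/n = 61·130/226 = 35.0885; c·n₁/n = 38·96/226 = 16.1416
RR_MH = (33.1475 + 35.0885) / (24.0281 + 16.1416) = 68.2360 / 40.1697 = 1.69869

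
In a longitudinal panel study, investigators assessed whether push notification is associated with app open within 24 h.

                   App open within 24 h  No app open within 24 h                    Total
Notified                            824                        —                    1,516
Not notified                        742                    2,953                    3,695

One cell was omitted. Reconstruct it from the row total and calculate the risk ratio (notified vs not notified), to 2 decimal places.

2.71

The missing cell is in the exposed row: 1516 − 824 = 692.
So a = 824, b = 692, c = 742, d = 2953.
RR = [a/(a+b)] / [c/(c+d)] = (824/1516) / (742/3695) = 0.54354/0.20081 = 2.70669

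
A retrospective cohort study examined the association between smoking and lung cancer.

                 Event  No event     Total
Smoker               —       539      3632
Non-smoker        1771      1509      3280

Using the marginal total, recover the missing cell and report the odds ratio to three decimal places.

The missing cell is in the exposed row: 3632 − 539 = 3093.
So a = 3093, b = 539, c = 1771, d = 1509.
OR = (a·d)/(b·c) = (3093 × 1509) / (539 × 1771) = 4667337 / 954569 = 4.88947

4.889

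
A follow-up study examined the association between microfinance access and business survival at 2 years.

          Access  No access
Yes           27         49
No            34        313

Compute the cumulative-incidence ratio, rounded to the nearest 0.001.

3.270

Reading the table with exposure as columns: a = 27 (Access, case), b = 34 (Access, non-case), c = 49 (No access, case), d = 313.
Risk in exposed = 27/61 = 0.44262; risk in unexposed = 49/362 = 0.13536.
RR = 0.44262 / 0.13536 = 3.26999
The risk among the exposed is 3.27 times that among the unexposed.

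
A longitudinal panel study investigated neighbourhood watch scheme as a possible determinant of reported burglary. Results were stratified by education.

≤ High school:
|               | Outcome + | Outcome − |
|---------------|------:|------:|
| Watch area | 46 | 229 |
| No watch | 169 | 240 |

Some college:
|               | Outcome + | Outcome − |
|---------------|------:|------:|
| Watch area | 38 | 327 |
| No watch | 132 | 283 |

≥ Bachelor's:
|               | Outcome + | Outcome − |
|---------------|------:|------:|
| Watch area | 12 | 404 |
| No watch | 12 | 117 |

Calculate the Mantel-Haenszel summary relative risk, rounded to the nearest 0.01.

0.36

RR_MH = Σ(aᵢ·n₀ᵢ/nᵢ) / Σ(cᵢ·n₁ᵢ/nᵢ), with n₁ᵢ = aᵢ+bᵢ (exposed), n₀ᵢ = cᵢ+dᵢ (unexposed), nᵢ = n₁ᵢ+n₀ᵢ.
Stratum 1 (≤ High school): n₁ = 275, n₀ = 409, n = 684; a·n₀/n = 46·409/684 = 27.5058; c·n₁/n = 169·275/684 = 67.9459
Stratum 2 (Some college): n₁ = 365, n₀ = 415, n = 780; a·n₀/n = 38·415/780 = 20.2179; c·n₁/n = 132·365/780 = 61.7692
Stratum 3 (≥ Bachelor's): n₁ = 416, n₀ = 129, n = 545; a·n₀/n = 12·129/545 = 2.8404; c·n₁/n = 12·416/545 = 9.1596
RR_MH = (27.5058 + 20.2179 + 2.8404) / (67.9459 + 61.7692 + 9.1596) = 50.5642 / 138.8748 = 0.36410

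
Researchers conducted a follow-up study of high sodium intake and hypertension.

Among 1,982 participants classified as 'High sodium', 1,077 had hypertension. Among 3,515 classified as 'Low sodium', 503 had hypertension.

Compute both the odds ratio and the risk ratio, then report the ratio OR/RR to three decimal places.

1.877

From the description: a = 1077, b = 905, c = 503, d = 3012.
OR = (1077·3012)/(905·503) = 3243924/455215 = 7.12614
Risk in exposed = 1077/1982 = 0.54339; risk in unexposed = 503/3515 = 0.14310; RR = 3.79725
OR/RR = 7.12614 / 3.79725 = 1.87666
The outcome is not rare, so the OR lies further from 1 than the RR.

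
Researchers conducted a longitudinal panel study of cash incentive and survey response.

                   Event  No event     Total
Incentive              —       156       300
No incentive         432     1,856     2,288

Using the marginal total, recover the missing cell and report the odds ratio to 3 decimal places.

3.966

The missing cell is in the exposed row: 300 − 156 = 144.
So a = 144, b = 156, c = 432, d = 1856.
OR = (a·d)/(b·c) = (144 × 1856) / (156 × 432) = 267264 / 67392 = 3.96581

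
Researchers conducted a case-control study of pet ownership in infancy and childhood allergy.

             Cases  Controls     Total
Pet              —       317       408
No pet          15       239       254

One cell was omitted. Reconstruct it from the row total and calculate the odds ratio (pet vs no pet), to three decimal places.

The missing cell is in the exposed row: 408 − 317 = 91.
So a = 91, b = 317, c = 15, d = 239.
OR = (a·d)/(b·c) = (91 × 239) / (317 × 15) = 21749 / 4755 = 4.57392

4.574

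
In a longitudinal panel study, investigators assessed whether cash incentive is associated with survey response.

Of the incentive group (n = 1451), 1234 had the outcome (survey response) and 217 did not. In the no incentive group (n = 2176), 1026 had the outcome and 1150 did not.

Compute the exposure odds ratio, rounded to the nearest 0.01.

From the description: a = 1234, b = 217, c = 1026, d = 1150.
OR = (a·d)/(b·c) = (1234 × 1150) / (217 × 1026) = 1419100 / 222642 = 6.37391
The odds of survey response are about 6.37 times as high in the incentive group.

6.37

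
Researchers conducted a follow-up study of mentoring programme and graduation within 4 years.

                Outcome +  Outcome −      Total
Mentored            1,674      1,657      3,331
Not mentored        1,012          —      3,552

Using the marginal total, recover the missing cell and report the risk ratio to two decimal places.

The missing cell is in the unexposed row: 3552 − 1012 = 2540.
So a = 1674, b = 1657, c = 1012, d = 2540.
RR = [a/(a+b)] / [c/(c+d)] = (1674/3331) / (1012/3552) = 0.50255/0.28491 = 1.76390

1.76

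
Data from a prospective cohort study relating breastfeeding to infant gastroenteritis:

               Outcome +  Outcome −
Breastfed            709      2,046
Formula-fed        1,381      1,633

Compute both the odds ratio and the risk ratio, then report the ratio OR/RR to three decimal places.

Cells: a = 709, b = 2046, c = 1381, d = 1633.
OR = (709·1633)/(2046·1381) = 1157797/2825526 = 0.40976
Risk in exposed = 709/2755 = 0.25735; risk in unexposed = 1381/3014 = 0.45820; RR = 0.56166
OR/RR = 0.40976 / 0.56166 = 0.72956
The outcome is not rare, so the OR lies further from 1 than the RR.

0.730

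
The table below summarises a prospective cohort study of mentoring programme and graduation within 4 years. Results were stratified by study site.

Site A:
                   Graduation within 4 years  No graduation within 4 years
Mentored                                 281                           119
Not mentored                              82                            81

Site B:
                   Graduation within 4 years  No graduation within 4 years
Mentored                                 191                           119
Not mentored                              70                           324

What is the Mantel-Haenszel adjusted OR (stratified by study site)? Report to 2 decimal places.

OR_MH = Σ(aᵢdᵢ/nᵢ) / Σ(bᵢcᵢ/nᵢ), where nᵢ is the stratum total.
Stratum 1 (Site A): n = 563; a·d/n = 281·81/563 = 40.4281; b·c/n = 119·82/563 = 17.3321
Stratum 2 (Site B): n = 704; a·d/n = 191·324/704 = 87.9034; b·c/n = 119·70/704 = 11.8324
OR_MH = (40.4281 + 87.9034) / (17.3321 + 11.8324) = 128.3315 / 29.1645 = 4.40026

4.40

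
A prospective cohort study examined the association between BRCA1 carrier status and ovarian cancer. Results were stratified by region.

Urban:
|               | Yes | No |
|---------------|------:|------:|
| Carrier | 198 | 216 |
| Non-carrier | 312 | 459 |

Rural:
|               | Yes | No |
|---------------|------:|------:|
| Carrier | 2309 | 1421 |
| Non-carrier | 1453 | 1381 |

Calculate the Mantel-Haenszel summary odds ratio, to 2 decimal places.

OR_MH = Σ(aᵢdᵢ/nᵢ) / Σ(bᵢcᵢ/nᵢ), where nᵢ is the stratum total.
Stratum 1 (Urban): n = 1185; a·d/n = 198·459/1185 = 76.6937; b·c/n = 216·312/1185 = 56.8709
Stratum 2 (Rural): n = 6564; a·d/n = 2309·1381/6564 = 485.7905; b·c/n = 1421·1453/6564 = 314.5510
OR_MH = (76.6937 + 485.7905) / (56.8709 + 314.5510) = 562.4842 / 371.4219 = 1.51441

1.51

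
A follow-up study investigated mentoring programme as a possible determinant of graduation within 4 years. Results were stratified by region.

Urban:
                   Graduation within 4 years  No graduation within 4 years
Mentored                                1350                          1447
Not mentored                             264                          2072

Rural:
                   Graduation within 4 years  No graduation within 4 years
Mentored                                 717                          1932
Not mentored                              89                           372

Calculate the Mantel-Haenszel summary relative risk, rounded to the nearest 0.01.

RR_MH = Σ(aᵢ·n₀ᵢ/nᵢ) / Σ(cᵢ·n₁ᵢ/nᵢ), with n₁ᵢ = aᵢ+bᵢ (exposed), n₀ᵢ = cᵢ+dᵢ (unexposed), nᵢ = n₁ᵢ+n₀ᵢ.
Stratum 1 (Urban): n₁ = 2797, n₀ = 2336, n = 5133; a·n₀/n = 1350·2336/5133 = 614.3776; c·n₁/n = 264·2797/5133 = 143.8551
Stratum 2 (Rural): n₁ = 2649, n₀ = 461, n = 3110; a·n₀/n = 717·461/3110 = 106.2820; c·n₁/n = 89·2649/3110 = 75.8074
RR_MH = (614.3776 + 106.2820) / (143.8551 + 75.8074) = 720.6596 / 219.6625 = 3.28076

3.28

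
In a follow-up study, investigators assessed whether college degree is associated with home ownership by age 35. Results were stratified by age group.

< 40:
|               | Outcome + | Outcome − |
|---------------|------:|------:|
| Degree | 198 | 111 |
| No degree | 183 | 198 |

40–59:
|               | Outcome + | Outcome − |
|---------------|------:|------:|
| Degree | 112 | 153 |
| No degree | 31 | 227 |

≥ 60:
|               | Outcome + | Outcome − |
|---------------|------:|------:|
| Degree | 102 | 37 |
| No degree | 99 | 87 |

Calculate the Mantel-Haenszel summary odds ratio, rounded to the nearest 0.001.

OR_MH = Σ(aᵢdᵢ/nᵢ) / Σ(bᵢcᵢ/nᵢ), where nᵢ is the stratum total.
Stratum 1 (< 40): n = 690; a·d/n = 198·198/690 = 56.8174; b·c/n = 111·183/690 = 29.4391
Stratum 2 (40–59): n = 523; a·d/n = 112·227/523 = 48.6119; b·c/n = 153·31/523 = 9.0688
Stratum 3 (≥ 60): n = 325; a·d/n = 102·87/325 = 27.3046; b·c/n = 37·99/325 = 11.2708
OR_MH = (56.8174 + 48.6119 + 27.3046) / (29.4391 + 9.0688 + 11.2708) = 132.7339 / 49.7787 = 2.66648

2.666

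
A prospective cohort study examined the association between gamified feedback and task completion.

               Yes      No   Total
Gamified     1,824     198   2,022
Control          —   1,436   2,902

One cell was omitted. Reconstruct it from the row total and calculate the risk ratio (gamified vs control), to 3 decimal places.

The missing cell is in the unexposed row: 2902 − 1436 = 1466.
So a = 1824, b = 198, c = 1466, d = 1436.
RR = [a/(a+b)] / [c/(c+d)] = (1824/2022) / (1466/2902) = 0.90208/0.50517 = 1.78569

1.786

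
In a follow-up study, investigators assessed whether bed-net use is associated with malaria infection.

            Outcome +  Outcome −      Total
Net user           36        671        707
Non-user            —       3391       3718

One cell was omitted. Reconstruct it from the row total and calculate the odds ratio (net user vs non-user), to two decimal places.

0.56

The missing cell is in the unexposed row: 3718 − 3391 = 327.
So a = 36, b = 671, c = 327, d = 3391.
OR = (a·d)/(b·c) = (36 × 3391) / (671 × 327) = 122076 / 219417 = 0.55637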